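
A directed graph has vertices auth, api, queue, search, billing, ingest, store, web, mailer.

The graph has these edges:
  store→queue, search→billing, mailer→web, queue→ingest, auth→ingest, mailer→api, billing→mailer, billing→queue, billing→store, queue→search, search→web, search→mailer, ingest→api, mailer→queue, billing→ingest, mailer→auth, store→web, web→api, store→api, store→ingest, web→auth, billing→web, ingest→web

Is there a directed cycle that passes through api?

api lies on a cycle iff there is a path from api back to itself.
Exploring from api, it never reaches itself; equivalently, its strongly connected component is a singleton.

No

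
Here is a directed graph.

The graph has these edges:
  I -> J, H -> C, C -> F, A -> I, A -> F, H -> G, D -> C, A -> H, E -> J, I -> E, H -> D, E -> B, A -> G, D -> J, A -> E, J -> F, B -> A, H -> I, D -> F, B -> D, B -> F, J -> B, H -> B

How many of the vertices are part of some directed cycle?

A vertex is on a directed cycle iff it belongs to a strongly connected component of size ≥ 2 (or has a self-loop).
The vertices on cycles are {A, B, D, E, H, I, J} — 7 in total.

7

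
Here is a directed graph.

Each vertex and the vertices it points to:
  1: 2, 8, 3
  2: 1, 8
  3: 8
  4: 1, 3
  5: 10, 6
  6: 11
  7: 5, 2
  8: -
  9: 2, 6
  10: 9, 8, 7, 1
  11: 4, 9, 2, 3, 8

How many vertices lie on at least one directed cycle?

8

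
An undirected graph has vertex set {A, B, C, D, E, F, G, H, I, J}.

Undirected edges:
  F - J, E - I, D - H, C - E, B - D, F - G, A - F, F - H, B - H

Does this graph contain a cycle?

Yes

DFS, tracking each vertex's parent; an edge to a visited non-parent vertex closes a cycle.
Start from H:
visit H (parent –)
  visit F (parent H)
    visit G (parent F)
      G–F: parent, skip
    visit J (parent F)
      J–F: parent, skip
    visit A (parent F)
      A–F: parent, skip
    F–H: parent, skip
  visit B (parent H)
    visit D (parent B)
      D–B: parent, skip
      D–H: H visited and ≠ parent → cycle
Cycle: H – B – D – H.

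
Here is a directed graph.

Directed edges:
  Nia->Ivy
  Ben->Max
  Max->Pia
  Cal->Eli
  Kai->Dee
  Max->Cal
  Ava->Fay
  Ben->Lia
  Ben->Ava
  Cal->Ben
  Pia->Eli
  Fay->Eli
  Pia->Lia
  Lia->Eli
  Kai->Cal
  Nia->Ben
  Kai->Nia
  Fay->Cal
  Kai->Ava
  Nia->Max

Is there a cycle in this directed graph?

DFS with white/gray/black marking, starting from Max:
Max gray
  Pia gray
    Eli gray
    Eli black
    Lia gray
      Lia→Eli: Eli black — skip
    Lia black
  Pia black
  Cal gray
    Ben gray
      Ben→Max: Max is gray → back edge
Back edge found, so a cycle exists: Max → Cal → Ben → Max.

Yes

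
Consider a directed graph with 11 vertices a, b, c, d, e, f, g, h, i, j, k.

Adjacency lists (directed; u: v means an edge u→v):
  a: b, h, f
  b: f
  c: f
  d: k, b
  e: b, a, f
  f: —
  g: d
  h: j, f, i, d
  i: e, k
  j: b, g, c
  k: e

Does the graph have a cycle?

Yes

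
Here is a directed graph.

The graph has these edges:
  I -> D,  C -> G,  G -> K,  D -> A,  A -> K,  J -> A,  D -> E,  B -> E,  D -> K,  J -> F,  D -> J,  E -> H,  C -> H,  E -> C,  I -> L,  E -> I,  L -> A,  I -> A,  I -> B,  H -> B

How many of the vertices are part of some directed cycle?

6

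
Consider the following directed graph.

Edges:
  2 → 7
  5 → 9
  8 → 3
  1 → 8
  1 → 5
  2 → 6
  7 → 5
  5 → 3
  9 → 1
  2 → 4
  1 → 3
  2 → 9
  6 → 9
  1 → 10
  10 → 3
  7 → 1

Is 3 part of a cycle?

3 lies on a cycle iff there is a path from 3 back to itself.
Exploring from 3, it never reaches itself; equivalently, its strongly connected component is a singleton.

No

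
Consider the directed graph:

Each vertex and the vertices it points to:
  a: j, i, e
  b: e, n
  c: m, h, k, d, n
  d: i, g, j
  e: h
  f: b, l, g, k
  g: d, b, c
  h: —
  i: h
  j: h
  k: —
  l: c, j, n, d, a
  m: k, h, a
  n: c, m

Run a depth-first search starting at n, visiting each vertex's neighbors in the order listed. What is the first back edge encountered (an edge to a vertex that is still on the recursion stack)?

g→d

DFS from n (visiting each vertex's neighbors in the order listed); mark gray on enter, black on exit:
n gray
  c gray
    m gray
      k gray
      k black
      h gray
      h black
      a gray
        j gray
          j→h: h black — skip
        j black
        i gray
          i→h: h black — skip
        i black
        e gray
          e→h: h black — skip
        e black
      a black
    m black
    c→h: h black — skip
    c→k: k black — skip
    d gray
      d→i: i black — skip
      g gray
        g→d: d is gray → back edge
First back edge: g → d.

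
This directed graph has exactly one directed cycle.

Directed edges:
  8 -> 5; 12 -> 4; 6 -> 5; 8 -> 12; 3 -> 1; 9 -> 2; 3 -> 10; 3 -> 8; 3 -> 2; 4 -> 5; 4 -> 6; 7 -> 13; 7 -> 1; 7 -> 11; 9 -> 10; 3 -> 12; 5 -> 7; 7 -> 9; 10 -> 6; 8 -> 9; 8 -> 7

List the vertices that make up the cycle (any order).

5, 6, 7, 9, 10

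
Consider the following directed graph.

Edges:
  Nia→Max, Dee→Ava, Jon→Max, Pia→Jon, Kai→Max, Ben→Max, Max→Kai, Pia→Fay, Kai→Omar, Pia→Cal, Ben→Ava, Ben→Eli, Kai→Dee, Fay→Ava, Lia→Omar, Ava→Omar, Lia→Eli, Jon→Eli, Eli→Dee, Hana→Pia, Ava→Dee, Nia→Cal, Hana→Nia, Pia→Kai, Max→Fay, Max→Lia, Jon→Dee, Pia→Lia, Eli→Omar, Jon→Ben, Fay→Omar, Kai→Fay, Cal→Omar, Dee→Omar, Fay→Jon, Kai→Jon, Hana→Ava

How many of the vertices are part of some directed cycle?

A vertex is on a directed cycle iff it belongs to a strongly connected component of size ≥ 2 (or has a self-loop).
The vertices on cycles are {Ava, Ben, Dee, Fay, Jon, Kai, Max} — 7 in total.

7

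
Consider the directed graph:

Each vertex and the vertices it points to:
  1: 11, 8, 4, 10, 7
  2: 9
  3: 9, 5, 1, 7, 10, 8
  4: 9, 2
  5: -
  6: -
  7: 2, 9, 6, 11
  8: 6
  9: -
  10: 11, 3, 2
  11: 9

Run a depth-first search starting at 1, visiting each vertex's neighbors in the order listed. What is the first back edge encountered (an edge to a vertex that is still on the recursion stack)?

3->1

DFS from 1 (visiting each vertex's neighbors in the order listed); mark gray on enter, black on exit:
1 gray
  11 gray
    9 gray
    9 black
  11 black
  8 gray
    6 gray
    6 black
  8 black
  4 gray
    4→9: 9 black — skip
    2 gray
      2→9: 9 black — skip
    2 black
  4 black
  10 gray
    10→11: 11 black — skip
    3 gray
      3→9: 9 black — skip
      5 gray
      5 black
      3→1: 1 is gray → back edge
First back edge: 3 → 1.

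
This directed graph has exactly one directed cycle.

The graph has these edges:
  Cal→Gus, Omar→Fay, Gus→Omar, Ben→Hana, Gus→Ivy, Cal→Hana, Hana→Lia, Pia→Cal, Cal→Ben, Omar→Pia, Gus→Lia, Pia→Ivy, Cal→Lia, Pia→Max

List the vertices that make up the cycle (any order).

DFS with gray/black marking from Pia:
Pia gray
  Ivy gray
  Ivy black
  Cal gray
    Ben gray
      Hana gray
        Lia gray
        Lia black
      Hana black
    Ben black
    Cal→Lia: Lia black — skip
    Cal→Hana: Hana black — skip
    Gus gray
      Gus→Ivy: Ivy black — skip
      Gus→Lia: Lia black — skip
      Omar gray
        Omar→Pia: Pia is gray → back edge
Back edge closes the cycle Pia → Cal → Gus → Omar → Pia; its vertices are {Cal, Gus, Pia, Omar}.

Cal, Gus, Pia, Omar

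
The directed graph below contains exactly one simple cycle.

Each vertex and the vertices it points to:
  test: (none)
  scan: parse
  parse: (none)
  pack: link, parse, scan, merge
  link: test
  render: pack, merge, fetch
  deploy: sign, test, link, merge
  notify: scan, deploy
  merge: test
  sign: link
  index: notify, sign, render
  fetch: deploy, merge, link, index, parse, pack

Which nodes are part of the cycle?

fetch, index, render

DFS with gray/black marking from render:
render gray
  pack gray
    link gray
      test gray
      test black
    link black
    parse gray
    parse black
    scan gray
      scan→parse: parse black — skip
    scan black
    merge gray
      merge→test: test black — skip
    merge black
  pack black
  render→merge: merge black — skip
  fetch gray
    deploy gray
      sign gray
        sign→link: link black — skip
      sign black
      deploy→test: test black — skip
      deploy→link: link black — skip
      deploy→merge: merge black — skip
    deploy black
    fetch→merge: merge black — skip
    fetch→link: link black — skip
    index gray
      notify gray
        notify→scan: scan black — skip
        notify→deploy: deploy black — skip
      notify black
      index→sign: sign black — skip
      index→render: render is gray → back edge
Back edge closes the cycle render → fetch → index → render; its vertices are {fetch, index, render}.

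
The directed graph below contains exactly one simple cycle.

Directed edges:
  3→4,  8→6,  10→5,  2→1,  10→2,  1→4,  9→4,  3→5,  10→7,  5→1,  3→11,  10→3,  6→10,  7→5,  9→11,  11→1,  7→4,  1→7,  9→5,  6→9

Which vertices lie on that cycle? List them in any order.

1, 5, 7

DFS with gray/black marking from 7:
7 gray
  4 gray
  4 black
  5 gray
    1 gray
      1→4: 4 black — skip
      1→7: 7 is gray → back edge
Back edge closes the cycle 7 → 5 → 1 → 7; its vertices are {1, 5, 7}.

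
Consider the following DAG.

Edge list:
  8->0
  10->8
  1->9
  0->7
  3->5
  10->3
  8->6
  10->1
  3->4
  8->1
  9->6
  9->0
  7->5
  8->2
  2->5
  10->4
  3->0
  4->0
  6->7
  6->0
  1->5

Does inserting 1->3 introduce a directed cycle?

Adding 1→3 creates a cycle iff 3 can already reach 1.
Explore from 3: no path reaches 1. The graph stays acyclic.

No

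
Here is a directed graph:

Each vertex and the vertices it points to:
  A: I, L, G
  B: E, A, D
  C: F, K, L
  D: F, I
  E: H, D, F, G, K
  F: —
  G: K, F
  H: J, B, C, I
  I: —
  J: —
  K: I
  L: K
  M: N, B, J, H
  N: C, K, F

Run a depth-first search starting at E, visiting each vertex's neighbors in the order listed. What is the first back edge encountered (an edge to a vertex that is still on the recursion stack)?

DFS from E (visiting each vertex's neighbors in the order listed); mark gray on enter, black on exit:
E gray
  H gray
    J gray
    J black
    B gray
      B→E: E is gray → back edge
First back edge: B → E.

B→E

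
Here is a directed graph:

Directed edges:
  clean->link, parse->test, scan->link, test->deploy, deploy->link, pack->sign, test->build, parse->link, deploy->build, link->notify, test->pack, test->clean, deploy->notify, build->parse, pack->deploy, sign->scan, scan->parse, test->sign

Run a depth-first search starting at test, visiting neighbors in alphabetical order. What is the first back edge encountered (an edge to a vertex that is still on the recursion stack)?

parse→test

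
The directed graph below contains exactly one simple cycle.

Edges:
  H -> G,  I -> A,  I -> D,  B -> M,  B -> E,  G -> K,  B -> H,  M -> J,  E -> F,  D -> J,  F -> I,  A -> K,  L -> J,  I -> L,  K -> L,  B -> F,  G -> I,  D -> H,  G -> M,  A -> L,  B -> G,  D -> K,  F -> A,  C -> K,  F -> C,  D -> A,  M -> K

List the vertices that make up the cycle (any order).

DFS with gray/black marking from H:
H gray
  G gray
    I gray
      A gray
        L gray
          J gray
          J black
        L black
        K gray
          K→L: L black — skip
        K black
      A black
      D gray
        D→H: H is gray → back edge
Back edge closes the cycle H → G → I → D → H; its vertices are {D, G, H, I}.

D, G, H, I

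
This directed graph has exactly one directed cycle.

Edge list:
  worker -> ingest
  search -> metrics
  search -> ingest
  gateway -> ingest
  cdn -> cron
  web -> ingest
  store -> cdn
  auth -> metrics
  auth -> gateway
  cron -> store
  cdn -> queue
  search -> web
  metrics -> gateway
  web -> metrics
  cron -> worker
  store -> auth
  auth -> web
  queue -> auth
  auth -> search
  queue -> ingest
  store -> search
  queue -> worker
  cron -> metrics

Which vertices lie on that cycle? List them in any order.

DFS with gray/black marking from store:
store gray
  search gray
    ingest gray
    ingest black
    metrics gray
      gateway gray
        gateway→ingest: ingest black — skip
      gateway black
    metrics black
    web gray
      web→ingest: ingest black — skip
      web→metrics: metrics black — skip
    web black
  search black
  auth gray
    auth→gateway: gateway black — skip
    auth→metrics: metrics black — skip
    auth→web: web black — skip
    auth→search: search black — skip
  auth black
  cdn gray
    cron gray
      cron→metrics: metrics black — skip
      cron→store: store is gray → back edge
Back edge closes the cycle store → cdn → cron → store; its vertices are {cdn, cron, store}.

cdn, cron, store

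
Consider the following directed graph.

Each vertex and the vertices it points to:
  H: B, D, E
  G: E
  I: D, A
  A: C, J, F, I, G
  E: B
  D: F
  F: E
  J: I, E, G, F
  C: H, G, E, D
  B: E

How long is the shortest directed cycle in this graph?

For each vertex v, BFS finds the shortest path from v back to v.
The shortest such closed walk is A → I → A, length 2.

2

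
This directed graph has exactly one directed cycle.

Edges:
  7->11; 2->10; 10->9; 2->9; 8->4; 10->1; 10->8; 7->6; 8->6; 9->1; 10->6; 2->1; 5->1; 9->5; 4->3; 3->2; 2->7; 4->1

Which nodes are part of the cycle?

DFS with gray/black marking from 2:
2 gray
  1 gray
  1 black
  7 gray
    6 gray
    6 black
    11 gray
    11 black
  7 black
  10 gray
    9 gray
      9→1: 1 black — skip
      5 gray
        5→1: 1 black — skip
      5 black
    9 black
    10→1: 1 black — skip
    10→6: 6 black — skip
    8 gray
      4 gray
        3 gray
          3→2: 2 is gray → back edge
Back edge closes the cycle 2 → 10 → 8 → 4 → 3 → 2; its vertices are {2, 3, 4, 8, 10}.

2, 3, 4, 8, 10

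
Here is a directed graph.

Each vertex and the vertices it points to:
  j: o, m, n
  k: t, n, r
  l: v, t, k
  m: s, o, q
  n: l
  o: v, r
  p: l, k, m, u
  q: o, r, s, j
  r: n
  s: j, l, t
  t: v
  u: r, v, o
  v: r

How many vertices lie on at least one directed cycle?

A vertex is on a directed cycle iff it belongs to a strongly connected component of size ≥ 2 (or has a self-loop).
The vertices on cycles are {j, k, l, m, n, q, r, s, t, v} — 10 in total.

10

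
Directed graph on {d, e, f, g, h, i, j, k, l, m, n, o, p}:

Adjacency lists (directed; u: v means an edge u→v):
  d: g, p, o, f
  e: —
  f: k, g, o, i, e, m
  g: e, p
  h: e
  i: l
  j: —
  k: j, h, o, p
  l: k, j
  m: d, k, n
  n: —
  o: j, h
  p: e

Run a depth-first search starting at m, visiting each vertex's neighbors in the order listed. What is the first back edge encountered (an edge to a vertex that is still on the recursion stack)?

f->m

DFS from m (visiting each vertex's neighbors in the order listed); mark gray on enter, black on exit:
m gray
  d gray
    g gray
      e gray
      e black
      p gray
        p→e: e black — skip
      p black
    g black
    d→p: p black — skip
    o gray
      j gray
      j black
      h gray
        h→e: e black — skip
      h black
    o black
    f gray
      k gray
        k→j: j black — skip
        k→h: h black — skip
        k→o: o black — skip
        k→p: p black — skip
      k black
      f→g: g black — skip
      f→o: o black — skip
      i gray
        l gray
          l→k: k black — skip
          l→j: j black — skip
        l black
      i black
      f→e: e black — skip
      f→m: m is gray → back edge
First back edge: f → m.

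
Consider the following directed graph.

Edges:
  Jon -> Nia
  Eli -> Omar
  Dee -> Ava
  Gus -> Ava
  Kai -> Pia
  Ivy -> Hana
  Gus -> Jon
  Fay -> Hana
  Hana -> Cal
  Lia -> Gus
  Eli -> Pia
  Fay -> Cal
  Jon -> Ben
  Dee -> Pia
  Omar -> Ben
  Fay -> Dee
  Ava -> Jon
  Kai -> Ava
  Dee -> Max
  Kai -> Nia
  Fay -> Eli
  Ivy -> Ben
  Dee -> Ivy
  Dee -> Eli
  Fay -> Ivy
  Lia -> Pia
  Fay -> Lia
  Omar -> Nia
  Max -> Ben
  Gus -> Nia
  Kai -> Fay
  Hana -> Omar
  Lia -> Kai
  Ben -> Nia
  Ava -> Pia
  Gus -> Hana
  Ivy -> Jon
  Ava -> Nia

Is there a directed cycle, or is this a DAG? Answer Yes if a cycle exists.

DFS with white/gray/black marking, starting from Eli:
Eli gray
  Pia gray
  Pia black
  Omar gray
    Ben gray
      Nia gray
      Nia black
    Ben black
    Omar→Nia: Nia black — skip
  Omar black
Eli black
Hana gray
  Cal gray
  Cal black
  Hana→Omar: Omar black — skip
Hana black
Ava gray
  Ava→Pia: Pia black — skip
  Jon gray
    Jon→Nia: Nia black — skip
    Jon→Ben: Ben black — skip
  Jon black
  Ava→Nia: Nia black — skip
Ava black
Fay gray
  Dee gray
    Dee→Ava: Ava black — skip
    Max gray
      Max→Ben: Ben black — skip
    Max black
    Dee→Pia: Pia black — skip
    Dee→Eli: Eli black — skip
    Ivy gray
      Ivy→Ben: Ben black — skip
      Ivy→Hana: Hana black — skip
      Ivy→Jon: Jon black — skip
    Ivy black
  Dee black
  Fay→Ivy: Ivy black — skip
  Fay→Eli: Eli black — skip
  Fay→Hana: Hana black — skip
  Lia gray
    Kai gray
      Kai→Fay: Fay is gray → back edge
Back edge found, so a cycle exists: Fay → Lia → Kai → Fay.

Yes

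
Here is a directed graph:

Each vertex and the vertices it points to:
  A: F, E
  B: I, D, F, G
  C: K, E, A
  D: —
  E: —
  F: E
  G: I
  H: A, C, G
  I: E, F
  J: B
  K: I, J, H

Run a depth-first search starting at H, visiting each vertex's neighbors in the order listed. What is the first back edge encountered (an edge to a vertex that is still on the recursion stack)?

K->H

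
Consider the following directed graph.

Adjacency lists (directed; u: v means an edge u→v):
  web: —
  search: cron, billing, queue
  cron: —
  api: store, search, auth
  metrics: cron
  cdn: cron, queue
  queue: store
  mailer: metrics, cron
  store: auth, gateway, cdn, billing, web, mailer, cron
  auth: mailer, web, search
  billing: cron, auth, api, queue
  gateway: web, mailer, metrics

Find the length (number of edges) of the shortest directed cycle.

3

For each vertex v, BFS finds the shortest path from v back to v.
The shortest such closed walk is store → cdn → queue → store, length 3.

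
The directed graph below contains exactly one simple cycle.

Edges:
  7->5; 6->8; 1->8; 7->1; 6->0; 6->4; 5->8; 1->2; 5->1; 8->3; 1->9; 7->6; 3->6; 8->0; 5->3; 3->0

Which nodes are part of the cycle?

3, 6, 8

DFS with gray/black marking from 3:
3 gray
  0 gray
  0 black
  6 gray
    4 gray
    4 black
    6→0: 0 black — skip
    8 gray
      8→0: 0 black — skip
      8→3: 3 is gray → back edge
Back edge closes the cycle 3 → 6 → 8 → 3; its vertices are {3, 6, 8}.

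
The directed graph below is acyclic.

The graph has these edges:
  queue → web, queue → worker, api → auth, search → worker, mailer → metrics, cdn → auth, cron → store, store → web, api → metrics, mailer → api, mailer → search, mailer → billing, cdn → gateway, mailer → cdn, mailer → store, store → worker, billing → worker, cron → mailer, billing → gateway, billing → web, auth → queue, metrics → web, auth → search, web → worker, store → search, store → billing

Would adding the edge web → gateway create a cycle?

Adding web→gateway creates a cycle iff gateway can already reach web.
Explore from gateway: no path reaches web. The graph stays acyclic.

No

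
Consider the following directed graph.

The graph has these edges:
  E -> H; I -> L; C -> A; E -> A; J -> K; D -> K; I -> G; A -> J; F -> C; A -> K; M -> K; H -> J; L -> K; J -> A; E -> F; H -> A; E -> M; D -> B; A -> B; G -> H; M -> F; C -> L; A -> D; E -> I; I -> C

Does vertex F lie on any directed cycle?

No

F lies on a cycle iff there is a path from F back to itself.
Exploring from F, it never reaches itself; equivalently, its strongly connected component is a singleton.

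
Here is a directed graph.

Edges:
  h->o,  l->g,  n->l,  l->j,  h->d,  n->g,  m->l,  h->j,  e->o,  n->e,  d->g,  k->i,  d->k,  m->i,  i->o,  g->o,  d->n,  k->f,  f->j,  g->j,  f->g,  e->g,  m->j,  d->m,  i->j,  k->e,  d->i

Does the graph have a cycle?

No

DFS with white/gray/black marking, starting from k:
k gray
  i gray
    j gray
    j black
    o gray
    o black
  i black
  f gray
    g gray
      g→j: j black — skip
      g→o: o black — skip
    g black
    f→j: j black — skip
  f black
  e gray
    e→o: o black — skip
    e→g: g black — skip
  e black
k black
l gray
  l→j: j black — skip
  l→g: g black — skip
l black
n gray
  n→e: e black — skip
  n→l: l black — skip
  n→g: g black — skip
n black
d gray
  d→n: n black — skip
  d→i: i black — skip
  m gray
    m→l: l black — skip
    m→i: i black — skip
    m→j: j black — skip
  m black
  d→g: g black — skip
  d→k: k black — skip
d black
h gray
  h→o: o black — skip
  h→d: d black — skip
  h→j: j black — skip
h black
Every edge goes to a white or black vertex — no back edge, so the graph is acyclic.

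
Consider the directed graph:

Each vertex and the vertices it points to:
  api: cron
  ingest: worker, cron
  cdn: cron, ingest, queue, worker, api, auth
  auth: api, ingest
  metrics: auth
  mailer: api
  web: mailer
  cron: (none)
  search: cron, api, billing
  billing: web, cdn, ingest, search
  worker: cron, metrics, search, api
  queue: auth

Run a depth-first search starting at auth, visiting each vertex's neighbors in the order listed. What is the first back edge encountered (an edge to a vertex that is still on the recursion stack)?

metrics→auth

DFS from auth (visiting each vertex's neighbors in the order listed); mark gray on enter, black on exit:
auth gray
  api gray
    cron gray
    cron black
  api black
  ingest gray
    worker gray
      worker→cron: cron black — skip
      metrics gray
        metrics→auth: auth is gray → back edge
First back edge: metrics → auth.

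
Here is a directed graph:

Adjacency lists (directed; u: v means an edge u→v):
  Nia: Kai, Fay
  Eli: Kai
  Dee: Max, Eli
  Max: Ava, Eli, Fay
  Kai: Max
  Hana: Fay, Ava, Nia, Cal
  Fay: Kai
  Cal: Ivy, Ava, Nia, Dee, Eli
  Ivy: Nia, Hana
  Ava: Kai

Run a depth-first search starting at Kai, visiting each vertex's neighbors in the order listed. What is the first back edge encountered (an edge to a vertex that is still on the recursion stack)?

DFS from Kai (visiting each vertex's neighbors in the order listed); mark gray on enter, black on exit:
Kai gray
  Max gray
    Ava gray
      Ava→Kai: Kai is gray → back edge
First back edge: Ava → Kai.

Ava->Kai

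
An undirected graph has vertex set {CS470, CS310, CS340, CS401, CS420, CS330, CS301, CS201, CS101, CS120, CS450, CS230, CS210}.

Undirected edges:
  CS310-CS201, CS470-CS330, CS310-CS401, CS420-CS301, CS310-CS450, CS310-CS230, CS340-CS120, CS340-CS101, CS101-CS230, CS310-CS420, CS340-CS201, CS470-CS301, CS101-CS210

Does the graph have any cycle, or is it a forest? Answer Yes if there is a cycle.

DFS, tracking each vertex's parent; an edge to a visited non-parent vertex closes a cycle.
Start from CS101:
visit CS101 (parent –)
  visit CS230 (parent CS101)
    CS230–CS101: parent, skip
    visit CS310 (parent CS230)
      visit CS201 (parent CS310)
        visit CS340 (parent CS201)
          visit CS120 (parent CS340)
            CS120–CS340: parent, skip
          CS340–CS101: CS101 visited and ≠ parent → cycle
Cycle: CS101 – CS230 – CS310 – CS201 – CS340 – CS101.

Yes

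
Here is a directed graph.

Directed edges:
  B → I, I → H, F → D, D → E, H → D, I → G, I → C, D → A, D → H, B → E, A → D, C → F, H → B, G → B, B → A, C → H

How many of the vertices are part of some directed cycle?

A vertex is on a directed cycle iff it belongs to a strongly connected component of size ≥ 2 (or has a self-loop).
The vertices on cycles are {A, B, C, D, F, G, H, I} — 8 in total.

8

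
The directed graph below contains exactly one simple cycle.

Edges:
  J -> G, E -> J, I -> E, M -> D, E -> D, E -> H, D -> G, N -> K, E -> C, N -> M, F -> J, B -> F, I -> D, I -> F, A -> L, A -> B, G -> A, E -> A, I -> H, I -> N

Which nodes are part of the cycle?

A, B, F, G, J

DFS with gray/black marking from A:
A gray
  L gray
  L black
  B gray
    F gray
      J gray
        G gray
          G→A: A is gray → back edge
Back edge closes the cycle A → B → F → J → G → A; its vertices are {A, B, F, G, J}.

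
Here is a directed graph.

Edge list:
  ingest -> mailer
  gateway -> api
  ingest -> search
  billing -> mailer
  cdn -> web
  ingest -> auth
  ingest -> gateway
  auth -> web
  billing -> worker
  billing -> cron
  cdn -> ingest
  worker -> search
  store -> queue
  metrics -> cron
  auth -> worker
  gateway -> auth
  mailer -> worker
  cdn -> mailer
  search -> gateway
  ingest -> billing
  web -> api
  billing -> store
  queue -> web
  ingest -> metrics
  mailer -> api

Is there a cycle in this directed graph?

DFS with white/gray/black marking, starting from search:
search gray
  gateway gray
    auth gray
      worker gray
        worker→search: search is gray → back edge
Back edge found, so a cycle exists: search → gateway → auth → worker → search.

Yes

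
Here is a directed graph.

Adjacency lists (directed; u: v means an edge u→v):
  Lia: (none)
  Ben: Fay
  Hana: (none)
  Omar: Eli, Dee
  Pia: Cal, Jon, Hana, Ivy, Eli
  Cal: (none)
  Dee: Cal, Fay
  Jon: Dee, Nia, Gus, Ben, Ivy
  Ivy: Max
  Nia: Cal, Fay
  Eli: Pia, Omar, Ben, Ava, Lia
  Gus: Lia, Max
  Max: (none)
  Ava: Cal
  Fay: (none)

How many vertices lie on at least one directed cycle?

A vertex is on a directed cycle iff it belongs to a strongly connected component of size ≥ 2 (or has a self-loop).
The vertices on cycles are {Eli, Pia, Omar} — 3 in total.

3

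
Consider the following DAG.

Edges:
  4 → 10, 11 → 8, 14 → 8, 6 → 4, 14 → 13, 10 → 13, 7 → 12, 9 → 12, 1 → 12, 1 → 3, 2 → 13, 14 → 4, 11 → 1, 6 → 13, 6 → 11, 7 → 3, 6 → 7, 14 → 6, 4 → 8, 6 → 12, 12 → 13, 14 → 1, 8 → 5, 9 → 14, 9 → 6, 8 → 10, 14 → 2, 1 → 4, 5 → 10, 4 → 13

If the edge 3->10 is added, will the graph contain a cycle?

Adding 3→10 creates a cycle iff 10 can already reach 3.
Explore from 10: no path reaches 3. The graph stays acyclic.

No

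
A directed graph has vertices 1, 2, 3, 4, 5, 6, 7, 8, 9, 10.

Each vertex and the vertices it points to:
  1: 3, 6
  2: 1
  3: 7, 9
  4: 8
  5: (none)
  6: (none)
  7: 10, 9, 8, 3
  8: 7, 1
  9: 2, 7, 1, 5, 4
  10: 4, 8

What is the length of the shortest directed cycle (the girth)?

2

For each vertex v, BFS finds the shortest path from v back to v.
The shortest such closed walk is 7 → 9 → 7, length 2.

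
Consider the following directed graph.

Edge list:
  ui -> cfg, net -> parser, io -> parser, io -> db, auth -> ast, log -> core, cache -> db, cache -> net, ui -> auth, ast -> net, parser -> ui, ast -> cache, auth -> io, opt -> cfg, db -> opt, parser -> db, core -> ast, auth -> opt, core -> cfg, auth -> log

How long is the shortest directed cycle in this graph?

For each vertex v, BFS finds the shortest path from v back to v.
The shortest such closed walk is auth → io → parser → ui → auth, length 4.

4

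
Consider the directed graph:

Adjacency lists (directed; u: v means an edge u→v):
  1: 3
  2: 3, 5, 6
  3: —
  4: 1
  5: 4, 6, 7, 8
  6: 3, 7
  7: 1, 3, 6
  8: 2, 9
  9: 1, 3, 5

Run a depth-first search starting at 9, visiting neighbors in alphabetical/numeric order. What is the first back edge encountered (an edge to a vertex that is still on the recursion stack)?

DFS from 9 (visiting neighbors in alphabetical/numeric order); mark gray on enter, black on exit:
9 gray
  1 gray
    3 gray
    3 black
  1 black
  9→3: 3 black — skip
  5 gray
    4 gray
      4→1: 1 black — skip
    4 black
    6 gray
      6→3: 3 black — skip
      7 gray
        7→1: 1 black — skip
        7→3: 3 black — skip
        7→6: 6 is gray → back edge
First back edge: 7 → 6.

7→6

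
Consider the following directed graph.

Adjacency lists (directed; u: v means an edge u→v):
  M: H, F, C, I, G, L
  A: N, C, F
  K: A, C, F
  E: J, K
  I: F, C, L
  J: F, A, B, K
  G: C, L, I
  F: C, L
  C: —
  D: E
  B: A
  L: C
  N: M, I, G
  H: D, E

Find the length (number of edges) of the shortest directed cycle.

For each vertex v, BFS finds the shortest path from v back to v.
The shortest such closed walk is H → E → J → A → N → M → H, length 6.

6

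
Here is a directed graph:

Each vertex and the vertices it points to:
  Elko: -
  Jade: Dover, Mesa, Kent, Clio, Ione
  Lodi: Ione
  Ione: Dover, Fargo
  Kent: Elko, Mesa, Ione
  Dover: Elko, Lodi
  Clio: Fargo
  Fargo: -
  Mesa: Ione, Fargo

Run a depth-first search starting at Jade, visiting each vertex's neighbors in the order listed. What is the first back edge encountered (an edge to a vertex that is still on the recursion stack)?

Ione->Dover

DFS from Jade (visiting each vertex's neighbors in the order listed); mark gray on enter, black on exit:
Jade gray
  Dover gray
    Elko gray
    Elko black
    Lodi gray
      Ione gray
        Ione→Dover: Dover is gray → back edge
First back edge: Ione → Dover.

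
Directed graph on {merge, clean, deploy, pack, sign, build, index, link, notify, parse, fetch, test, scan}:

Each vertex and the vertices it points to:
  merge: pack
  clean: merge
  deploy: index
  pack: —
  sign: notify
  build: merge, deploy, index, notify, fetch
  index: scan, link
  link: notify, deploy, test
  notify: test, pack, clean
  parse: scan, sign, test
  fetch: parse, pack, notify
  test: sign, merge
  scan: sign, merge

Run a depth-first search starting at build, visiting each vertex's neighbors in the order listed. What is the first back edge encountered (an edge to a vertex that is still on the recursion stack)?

test->sign

DFS from build (visiting each vertex's neighbors in the order listed); mark gray on enter, black on exit:
build gray
  merge gray
    pack gray
    pack black
  merge black
  deploy gray
    index gray
      scan gray
        sign gray
          notify gray
            test gray
              test→sign: sign is gray → back edge
First back edge: test → sign.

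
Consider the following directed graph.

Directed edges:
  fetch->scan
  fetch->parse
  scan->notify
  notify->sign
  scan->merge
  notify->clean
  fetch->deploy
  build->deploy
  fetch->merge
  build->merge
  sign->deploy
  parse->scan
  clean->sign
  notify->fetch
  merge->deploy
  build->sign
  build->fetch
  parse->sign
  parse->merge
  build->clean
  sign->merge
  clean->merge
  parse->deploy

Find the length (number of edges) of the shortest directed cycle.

For each vertex v, BFS finds the shortest path from v back to v.
The shortest such closed walk is fetch → scan → notify → fetch, length 3.

3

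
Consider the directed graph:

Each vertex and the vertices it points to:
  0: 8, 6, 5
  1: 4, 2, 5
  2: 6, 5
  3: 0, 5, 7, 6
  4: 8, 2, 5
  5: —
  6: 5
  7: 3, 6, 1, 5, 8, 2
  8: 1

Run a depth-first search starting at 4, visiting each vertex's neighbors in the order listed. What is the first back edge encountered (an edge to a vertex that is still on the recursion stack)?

1→4

DFS from 4 (visiting each vertex's neighbors in the order listed); mark gray on enter, black on exit:
4 gray
  8 gray
    1 gray
      1→4: 4 is gray → back edge
First back edge: 1 → 4.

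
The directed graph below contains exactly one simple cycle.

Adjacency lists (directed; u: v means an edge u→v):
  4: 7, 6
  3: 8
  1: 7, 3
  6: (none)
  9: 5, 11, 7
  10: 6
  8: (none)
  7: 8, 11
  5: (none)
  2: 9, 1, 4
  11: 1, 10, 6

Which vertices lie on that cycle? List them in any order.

DFS with gray/black marking from 1:
1 gray
  7 gray
    8 gray
    8 black
    11 gray
      11→1: 1 is gray → back edge
Back edge closes the cycle 1 → 7 → 11 → 1; its vertices are {1, 7, 11}.

1, 7, 11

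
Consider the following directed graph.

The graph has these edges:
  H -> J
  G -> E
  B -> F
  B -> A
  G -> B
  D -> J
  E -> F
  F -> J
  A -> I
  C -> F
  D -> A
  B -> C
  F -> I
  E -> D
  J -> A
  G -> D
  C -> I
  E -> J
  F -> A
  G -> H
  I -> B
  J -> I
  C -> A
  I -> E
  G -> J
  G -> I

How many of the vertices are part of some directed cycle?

8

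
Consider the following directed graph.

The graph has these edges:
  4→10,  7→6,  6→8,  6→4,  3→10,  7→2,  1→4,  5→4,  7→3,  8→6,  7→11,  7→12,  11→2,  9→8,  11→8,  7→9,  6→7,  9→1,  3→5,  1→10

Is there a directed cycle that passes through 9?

9 is on a cycle iff 9 can reach itself via ≥1 edge.
9 → 8 → 6 → 7 → 9 — yes.

Yes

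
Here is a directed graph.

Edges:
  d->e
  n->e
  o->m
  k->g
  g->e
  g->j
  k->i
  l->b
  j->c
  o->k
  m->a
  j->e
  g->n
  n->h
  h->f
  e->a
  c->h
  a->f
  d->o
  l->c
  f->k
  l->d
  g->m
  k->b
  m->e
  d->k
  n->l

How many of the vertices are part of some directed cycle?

13

A vertex is on a directed cycle iff it belongs to a strongly connected component of size ≥ 2 (or has a self-loop).
The vertices on cycles are {a, c, d, e, f, g, h, j, k, l, m, n, o} — 13 in total.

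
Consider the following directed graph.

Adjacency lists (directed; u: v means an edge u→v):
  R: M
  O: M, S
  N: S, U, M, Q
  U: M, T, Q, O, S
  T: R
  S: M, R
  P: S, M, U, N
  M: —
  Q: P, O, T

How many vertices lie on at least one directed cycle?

4

A vertex is on a directed cycle iff it belongs to a strongly connected component of size ≥ 2 (or has a self-loop).
The vertices on cycles are {N, P, Q, U} — 4 in total.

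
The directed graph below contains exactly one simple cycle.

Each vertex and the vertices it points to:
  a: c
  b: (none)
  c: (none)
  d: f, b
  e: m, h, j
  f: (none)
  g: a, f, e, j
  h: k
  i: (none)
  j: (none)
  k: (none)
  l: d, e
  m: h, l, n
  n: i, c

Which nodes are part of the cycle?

e, l, m

DFS with gray/black marking from e:
e gray
  m gray
    h gray
      k gray
      k black
    h black
    l gray
      d gray
        f gray
        f black
        b gray
        b black
      d black
      l→e: e is gray → back edge
Back edge closes the cycle e → m → l → e; its vertices are {e, l, m}.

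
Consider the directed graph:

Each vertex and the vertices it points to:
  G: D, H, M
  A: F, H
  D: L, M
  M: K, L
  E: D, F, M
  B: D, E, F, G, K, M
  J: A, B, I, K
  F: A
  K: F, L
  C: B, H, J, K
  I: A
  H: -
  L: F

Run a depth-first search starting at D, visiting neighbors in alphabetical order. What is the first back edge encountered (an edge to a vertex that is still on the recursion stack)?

DFS from D (visiting neighbors in alphabetical order); mark gray on enter, black on exit:
D gray
  L gray
    F gray
      A gray
        A→F: F is gray → back edge
First back edge: A → F.

A→F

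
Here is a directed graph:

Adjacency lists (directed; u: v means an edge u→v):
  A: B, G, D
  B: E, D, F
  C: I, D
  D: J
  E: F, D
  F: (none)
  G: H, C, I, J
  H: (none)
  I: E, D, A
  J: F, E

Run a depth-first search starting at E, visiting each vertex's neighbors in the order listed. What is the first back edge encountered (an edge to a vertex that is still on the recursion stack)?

DFS from E (visiting each vertex's neighbors in the order listed); mark gray on enter, black on exit:
E gray
  F gray
  F black
  D gray
    J gray
      J→F: F black — skip
      J→E: E is gray → back edge
First back edge: J → E.

J->E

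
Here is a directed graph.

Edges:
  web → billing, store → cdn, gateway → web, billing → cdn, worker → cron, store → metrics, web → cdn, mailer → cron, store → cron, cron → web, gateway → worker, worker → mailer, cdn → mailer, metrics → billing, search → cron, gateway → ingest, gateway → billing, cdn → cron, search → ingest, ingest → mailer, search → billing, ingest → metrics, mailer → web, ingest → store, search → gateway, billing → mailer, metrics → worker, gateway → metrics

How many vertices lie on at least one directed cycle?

5

A vertex is on a directed cycle iff it belongs to a strongly connected component of size ≥ 2 (or has a self-loop).
The vertices on cycles are {cdn, web, cron, mailer, billing} — 5 in total.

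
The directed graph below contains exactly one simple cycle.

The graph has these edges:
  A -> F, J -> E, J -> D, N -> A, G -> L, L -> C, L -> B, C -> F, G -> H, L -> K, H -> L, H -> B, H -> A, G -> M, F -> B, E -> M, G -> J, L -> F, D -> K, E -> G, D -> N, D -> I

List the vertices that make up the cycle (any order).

E, G, J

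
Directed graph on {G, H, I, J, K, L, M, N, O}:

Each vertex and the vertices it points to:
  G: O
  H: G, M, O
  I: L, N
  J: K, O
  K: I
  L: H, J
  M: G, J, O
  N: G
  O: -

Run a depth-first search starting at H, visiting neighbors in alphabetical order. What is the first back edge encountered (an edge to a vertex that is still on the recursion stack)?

L->H

DFS from H (visiting neighbors in alphabetical order); mark gray on enter, black on exit:
H gray
  G gray
    O gray
    O black
  G black
  M gray
    M→G: G black — skip
    J gray
      K gray
        I gray
          L gray
            L→H: H is gray → back edge
First back edge: L → H.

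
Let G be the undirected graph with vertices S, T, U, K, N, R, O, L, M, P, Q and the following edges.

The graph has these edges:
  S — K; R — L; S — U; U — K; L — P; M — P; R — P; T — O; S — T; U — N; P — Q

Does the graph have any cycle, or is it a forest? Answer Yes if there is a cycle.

DFS, tracking each vertex's parent; an edge to a visited non-parent vertex closes a cycle.
Start from N:
visit N (parent –)
  visit U (parent N)
    U–N: parent, skip
    visit K (parent U)
      visit S (parent K)
        visit T (parent S)
          visit O (parent T)
            O–T: parent, skip
          T–S: parent, skip
        S–U: U visited and ≠ parent → cycle
Cycle: U – K – S – U.

Yes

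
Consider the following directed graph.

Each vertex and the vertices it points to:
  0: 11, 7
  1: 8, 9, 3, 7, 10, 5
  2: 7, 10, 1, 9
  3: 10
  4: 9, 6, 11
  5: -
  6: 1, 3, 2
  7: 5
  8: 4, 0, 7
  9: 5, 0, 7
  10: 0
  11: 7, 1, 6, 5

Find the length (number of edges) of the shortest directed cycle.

For each vertex v, BFS finds the shortest path from v back to v.
The shortest such closed walk is 4 → 11 → 1 → 8 → 4, length 4.

4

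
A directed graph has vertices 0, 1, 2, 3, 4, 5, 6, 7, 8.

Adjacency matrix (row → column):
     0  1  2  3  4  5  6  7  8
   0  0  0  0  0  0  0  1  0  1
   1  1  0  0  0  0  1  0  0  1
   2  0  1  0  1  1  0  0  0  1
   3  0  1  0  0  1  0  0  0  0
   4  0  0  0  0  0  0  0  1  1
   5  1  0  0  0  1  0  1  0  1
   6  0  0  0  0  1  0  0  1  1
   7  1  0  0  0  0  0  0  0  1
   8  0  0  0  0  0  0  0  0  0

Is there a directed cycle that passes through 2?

No

2 lies on a cycle iff there is a path from 2 back to itself.
Exploring from 2, it never reaches itself; equivalently, its strongly connected component is a singleton.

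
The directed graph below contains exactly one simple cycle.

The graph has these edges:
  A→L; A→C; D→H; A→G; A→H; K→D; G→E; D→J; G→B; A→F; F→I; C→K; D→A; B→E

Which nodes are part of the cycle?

A, C, D, K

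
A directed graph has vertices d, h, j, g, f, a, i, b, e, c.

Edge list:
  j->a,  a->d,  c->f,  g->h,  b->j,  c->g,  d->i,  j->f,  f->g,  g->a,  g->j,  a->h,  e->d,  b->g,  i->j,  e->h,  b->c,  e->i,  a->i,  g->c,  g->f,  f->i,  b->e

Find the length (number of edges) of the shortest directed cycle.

For each vertex v, BFS finds the shortest path from v back to v.
The shortest such closed walk is g → c → g, length 2.

2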